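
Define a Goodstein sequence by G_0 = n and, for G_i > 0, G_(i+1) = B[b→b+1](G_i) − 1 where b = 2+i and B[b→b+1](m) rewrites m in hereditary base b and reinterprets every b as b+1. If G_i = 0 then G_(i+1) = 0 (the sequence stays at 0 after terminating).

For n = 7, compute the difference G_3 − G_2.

step 0: 7 = 2^2 + 2 + 1; sub 3 for 2: 3^3 + 3 + 1; = 31; G_1 = 31−1 = 30
step 1: 30 = 3^3 + 3; sub 4 for 3: 4^4 + 4; = 260; G_2 = 260−1 = 259
step 2: 259 = 4^4 + 3; sub 5 for 4: 5^5 + 3; = 3128; G_3 = 3128−1 = 3127

2868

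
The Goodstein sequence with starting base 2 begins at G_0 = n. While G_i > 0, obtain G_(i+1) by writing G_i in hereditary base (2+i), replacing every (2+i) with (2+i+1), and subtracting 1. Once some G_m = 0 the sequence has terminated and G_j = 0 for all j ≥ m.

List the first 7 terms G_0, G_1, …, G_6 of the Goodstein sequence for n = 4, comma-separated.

4, 26, 41, 60, 83, 109, 139

4 —HB2→ 2^2 —bump→ 3^3 = 27 —(−1)→ 26
26 —HB3→ 2·3^2 + 2·3 + 2 —bump→ 2·4^2 + 2·4 + 2 = 42 —(−1)→ 41
41 —HB4→ 2·4^2 + 2·4 + 1 —bump→ 2·5^2 + 2·5 + 1 = 61 —(−1)→ 60
60 —HB5→ 2·5^2 + 2·5 —bump→ 2·6^2 + 2·6 = 84 —(−1)→ 83
83 —HB6→ 2·6^2 + 6 + 5 —bump→ 2·7^2 + 7 + 5 = 110 —(−1)→ 109
109 —HB7→ 2·7^2 + 7 + 4 —bump→ 2·8^2 + 8 + 4 = 140 —(−1)→ 139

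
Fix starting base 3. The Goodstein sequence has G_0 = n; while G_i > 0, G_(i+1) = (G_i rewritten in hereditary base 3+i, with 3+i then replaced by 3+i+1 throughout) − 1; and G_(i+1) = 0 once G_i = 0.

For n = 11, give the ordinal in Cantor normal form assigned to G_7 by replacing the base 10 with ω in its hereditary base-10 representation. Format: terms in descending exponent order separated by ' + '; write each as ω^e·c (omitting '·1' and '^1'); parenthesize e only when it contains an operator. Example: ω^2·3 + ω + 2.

ω·5 + 1

i=0: 11 = 3^2 + 2 (b=3); 3→4: 4^2 + 2 = 18; 18−1 = 17
i=1: 17 = 4^2 + 1 (b=4); 4→5: 5^2 + 1 = 26; 26−1 = 25
i=2: 25 = 5^2 (b=5); 5→6: 6^2 = 36; 36−1 = 35
i=3: 35 = 5·6 + 5 (b=6); 6→7: 5·7 + 5 = 40; 40−1 = 39
i=4: 39 = 5·7 + 4 (b=7); 7→8: 5·8 + 4 = 44; 44−1 = 43
i=5: 43 = 5·8 + 3 (b=8); 8→9: 5·9 + 3 = 48; 48−1 = 47
i=6: 47 = 5·9 + 2 (b=9); 9→10: 5·10 + 2 = 52; 52−1 = 51
i=7: 51 = 5·10 + 1 (b=10); 10→11: 5·11 + 1 = 56; 56−1 = 55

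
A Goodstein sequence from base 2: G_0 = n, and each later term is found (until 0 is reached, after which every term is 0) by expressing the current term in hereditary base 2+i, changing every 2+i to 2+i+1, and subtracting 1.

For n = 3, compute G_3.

G_0 = 3. HB_2(3) = 2 + 1. Bump = 4. G_1 = 3.
G_1 = 3. HB_3(3) = 3. Bump = 4. G_2 = 3.
G_2 = 3. HB_4(3) = 3. Bump = 3. G_3 = 2.

2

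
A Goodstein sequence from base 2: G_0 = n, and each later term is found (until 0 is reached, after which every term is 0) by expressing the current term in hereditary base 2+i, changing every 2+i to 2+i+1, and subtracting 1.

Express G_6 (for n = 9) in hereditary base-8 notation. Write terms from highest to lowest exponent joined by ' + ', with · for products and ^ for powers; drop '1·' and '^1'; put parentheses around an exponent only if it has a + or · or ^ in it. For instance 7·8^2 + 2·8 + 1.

3·8^8 + 3·8^3 + 3·8^2 + 2·8 + 7

9 —HB2→ 2^(2 + 1) + 1 —bump→ 3^(3 + 1) + 1 = 82 —(−1)→ 81
81 —HB3→ 3^(3 + 1) —bump→ 4^(4 + 1) = 1024 —(−1)→ 1023
1023 —HB4→ 3·4^4 + 3·4^3 + 3·4^2 + 3·4 + 3 —bump→ 3·5^5 + 3·5^3 + 3·5^2 + 3·5 + 3 = 9843 —(−1)→ 9842
9842 —HB5→ 3·5^5 + 3·5^3 + 3·5^2 + 3·5 + 2 —bump→ 3·6^6 + 3·6^3 + 3·6^2 + 3·6 + 2 = 140744 —(−1)→ 140743
140743 —HB6→ 3·6^6 + 3·6^3 + 3·6^2 + 3·6 + 1 —bump→ 3·7^7 + 3·7^3 + 3·7^2 + 3·7 + 1 = 2471827 —(−1)→ 2471826
2471826 —HB7→ 3·7^7 + 3·7^3 + 3·7^2 + 3·7 —bump→ 3·8^8 + 3·8^3 + 3·8^2 + 3·8 = 50333400 —(−1)→ 50333399
50333399 —HB8→ 3·8^8 + 3·8^3 + 3·8^2 + 2·8 + 7 —bump→ 3·9^9 + 3·9^3 + 3·9^2 + 2·9 + 7 = 1162263922 —(−1)→ 1162263921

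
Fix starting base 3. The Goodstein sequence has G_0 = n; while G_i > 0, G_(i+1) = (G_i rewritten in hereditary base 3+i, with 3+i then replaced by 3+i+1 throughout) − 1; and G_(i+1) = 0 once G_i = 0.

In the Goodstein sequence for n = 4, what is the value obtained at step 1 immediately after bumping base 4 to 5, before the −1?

G_0 = 4. HB_3(4) = 3 + 1. Bump = 5. G_1 = 4.
G_1 = 4. HB_4(4) = 4. Bump = 5. G_2 = 4.

5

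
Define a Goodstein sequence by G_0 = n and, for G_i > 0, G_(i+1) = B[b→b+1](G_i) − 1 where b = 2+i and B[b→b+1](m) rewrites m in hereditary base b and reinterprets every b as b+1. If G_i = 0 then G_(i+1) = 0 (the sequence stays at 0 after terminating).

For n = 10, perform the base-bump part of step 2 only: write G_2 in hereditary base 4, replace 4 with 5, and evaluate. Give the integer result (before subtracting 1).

15626

(0) 10|_2 = 2^(2 + 1) + 2 ↦ 3^(3 + 1) + 3|_3 = 84 ⇒ 83
(1) 83|_3 = 3^(3 + 1) + 2 ↦ 4^(4 + 1) + 2|_4 = 1026 ⇒ 1025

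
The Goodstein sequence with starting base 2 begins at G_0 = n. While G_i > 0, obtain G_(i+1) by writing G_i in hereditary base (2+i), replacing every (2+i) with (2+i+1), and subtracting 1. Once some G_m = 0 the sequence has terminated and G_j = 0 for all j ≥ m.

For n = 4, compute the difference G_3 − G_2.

[0] 4 ≡ 2^2 (base 2). Lift 3: 27. −1: 26.
[1] 26 ≡ 2·3^2 + 2·3 + 2 (base 3). Lift 4: 42. −1: 41.
[2] 41 ≡ 2·4^2 + 2·4 + 1 (base 4). Lift 5: 61. −1: 60.

19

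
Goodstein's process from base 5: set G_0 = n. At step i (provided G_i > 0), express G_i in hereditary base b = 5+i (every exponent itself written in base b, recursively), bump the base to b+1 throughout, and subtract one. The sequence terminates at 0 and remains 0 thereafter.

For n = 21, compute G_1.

step 0: 21 = 4·5 + 1; sub 6 for 5: 4·6 + 1; = 25; G_1 = 25−1 = 24
step 1: 24 = 4·6; sub 7 for 6: 4·7; = 28; G_2 = 28−1 = 27

24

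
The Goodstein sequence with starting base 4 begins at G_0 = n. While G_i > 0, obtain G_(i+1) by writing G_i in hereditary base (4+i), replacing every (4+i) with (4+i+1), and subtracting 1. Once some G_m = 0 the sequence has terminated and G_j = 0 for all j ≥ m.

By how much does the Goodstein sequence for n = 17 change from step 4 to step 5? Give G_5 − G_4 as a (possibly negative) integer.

(0) 17|_4 = 4^2 + 1 ↦ 5^2 + 1|_5 = 26 ⇒ 25
(1) 25|_5 = 5^2 ↦ 6^2|_6 = 36 ⇒ 35
(2) 35|_6 = 5·6 + 5 ↦ 5·7 + 5|_7 = 40 ⇒ 39
(3) 39|_7 = 5·7 + 4 ↦ 5·8 + 4|_8 = 44 ⇒ 43
(4) 43|_8 = 5·8 + 3 ↦ 5·9 + 3|_9 = 48 ⇒ 47

4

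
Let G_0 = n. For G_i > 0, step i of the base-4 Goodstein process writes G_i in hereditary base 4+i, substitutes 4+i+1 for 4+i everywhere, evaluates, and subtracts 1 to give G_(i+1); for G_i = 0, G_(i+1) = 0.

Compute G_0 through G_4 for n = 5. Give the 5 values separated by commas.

step 0: 5 = 4 + 1; sub 5 for 4: 5 + 1; = 6; G_1 = 6−1 = 5
step 1: 5 = 5; sub 6 for 5: 6; = 6; G_2 = 6−1 = 5
step 2: 5 = 5; sub 7 for 6: 5; = 5; G_3 = 5−1 = 4
step 3: 4 = 4; sub 8 for 7: 4; = 4; G_4 = 4−1 = 3

5, 5, 5, 4, 3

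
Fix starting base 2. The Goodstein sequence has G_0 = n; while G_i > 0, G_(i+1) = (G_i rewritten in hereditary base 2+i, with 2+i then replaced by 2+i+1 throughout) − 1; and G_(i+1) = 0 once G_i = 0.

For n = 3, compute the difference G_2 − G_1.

0

(0) 3|_2 = 2 + 1 ↦ 3 + 1|_3 = 4 ⇒ 3
(1) 3|_3 = 3 ↦ 4|_4 = 4 ⇒ 3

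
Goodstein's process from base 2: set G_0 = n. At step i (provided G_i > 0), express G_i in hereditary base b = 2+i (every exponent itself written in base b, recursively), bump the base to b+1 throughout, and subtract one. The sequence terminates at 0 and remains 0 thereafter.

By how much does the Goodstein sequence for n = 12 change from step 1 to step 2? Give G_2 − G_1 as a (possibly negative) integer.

G_0=12  [base 2] 2^(2 + 1) + 2^2  →[2↦3]→  3^(3 + 1) + 3^3 = 108  −1 ⇒ G_1=107
G_1=107  [base 3] 3^(3 + 1) + 2·3^2 + 2·3 + 2  →[3↦4]→  4^(4 + 1) + 2·4^2 + 2·4 + 2 = 1066  −1 ⇒ G_2=1065

958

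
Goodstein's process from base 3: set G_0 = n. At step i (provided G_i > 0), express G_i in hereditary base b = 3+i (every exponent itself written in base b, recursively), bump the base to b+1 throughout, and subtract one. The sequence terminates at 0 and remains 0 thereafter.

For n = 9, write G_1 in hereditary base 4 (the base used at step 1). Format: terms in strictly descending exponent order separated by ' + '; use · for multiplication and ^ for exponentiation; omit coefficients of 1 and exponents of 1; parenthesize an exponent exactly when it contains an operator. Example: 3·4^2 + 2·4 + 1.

step 0: 9 = 3^2; sub 4 for 3: 4^2; = 16; G_1 = 16−1 = 15
step 1: 15 = 3·4 + 3; sub 5 for 4: 3·5 + 3; = 18; G_2 = 18−1 = 17

3·4 + 3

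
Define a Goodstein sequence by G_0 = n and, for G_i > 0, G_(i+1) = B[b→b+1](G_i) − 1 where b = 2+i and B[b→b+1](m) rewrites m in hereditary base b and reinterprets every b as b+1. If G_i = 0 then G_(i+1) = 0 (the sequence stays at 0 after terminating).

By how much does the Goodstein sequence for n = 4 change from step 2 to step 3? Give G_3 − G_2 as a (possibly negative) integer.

(0) 4|_2 = 2^2 ↦ 3^3|_3 = 27 ⇒ 26
(1) 26|_3 = 2·3^2 + 2·3 + 2 ↦ 2·4^2 + 2·4 + 2|_4 = 42 ⇒ 41
(2) 41|_4 = 2·4^2 + 2·4 + 1 ↦ 2·5^2 + 2·5 + 1|_5 = 61 ⇒ 60

19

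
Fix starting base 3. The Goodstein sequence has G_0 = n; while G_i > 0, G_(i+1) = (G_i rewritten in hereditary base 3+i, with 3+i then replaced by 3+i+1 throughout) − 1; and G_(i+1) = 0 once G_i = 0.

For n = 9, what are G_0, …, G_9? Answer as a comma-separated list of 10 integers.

9 —HB3→ 3^2 —bump→ 4^2 = 16 —(−1)→ 15
15 —HB4→ 3·4 + 3 —bump→ 3·5 + 3 = 18 —(−1)→ 17
17 —HB5→ 3·5 + 2 —bump→ 3·6 + 2 = 20 —(−1)→ 19
19 —HB6→ 3·6 + 1 —bump→ 3·7 + 1 = 22 —(−1)→ 21
21 —HB7→ 3·7 —bump→ 3·8 = 24 —(−1)→ 23
23 —HB8→ 2·8 + 7 —bump→ 2·9 + 7 = 25 —(−1)→ 24
24 —HB9→ 2·9 + 6 —bump→ 2·10 + 6 = 26 —(−1)→ 25
25 —HB10→ 2·10 + 5 —bump→ 2·11 + 5 = 27 —(−1)→ 26
26 —HB11→ 2·11 + 4 —bump→ 2·12 + 4 = 28 —(−1)→ 27

9, 15, 17, 19, 21, 23, 24, 25, 26, 27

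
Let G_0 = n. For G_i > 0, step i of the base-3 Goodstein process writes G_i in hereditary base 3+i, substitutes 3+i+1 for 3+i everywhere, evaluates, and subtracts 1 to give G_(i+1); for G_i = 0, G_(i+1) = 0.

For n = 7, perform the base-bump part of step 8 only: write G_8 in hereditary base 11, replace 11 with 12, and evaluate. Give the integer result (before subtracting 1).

G_0=7  [base 3] 2·3 + 1  →[3↦4]→  2·4 + 1 = 9  −1 ⇒ G_1=8
G_1=8  [base 4] 2·4  →[4↦5]→  2·5 = 10  −1 ⇒ G_2=9
G_2=9  [base 5] 5 + 4  →[5↦6]→  6 + 4 = 10  −1 ⇒ G_3=9
G_3=9  [base 6] 6 + 3  →[6↦7]→  7 + 3 = 10  −1 ⇒ G_4=9
G_4=9  [base 7] 7 + 2  →[7↦8]→  8 + 2 = 10  −1 ⇒ G_5=9
G_5=9  [base 8] 8 + 1  →[8↦9]→  9 + 1 = 10  −1 ⇒ G_6=9
G_6=9  [base 9] 9  →[9↦10]→  10 = 10  −1 ⇒ G_7=9
G_7=9  [base 10] 9  →[10↦11]→  9 = 9  −1 ⇒ G_8=8

8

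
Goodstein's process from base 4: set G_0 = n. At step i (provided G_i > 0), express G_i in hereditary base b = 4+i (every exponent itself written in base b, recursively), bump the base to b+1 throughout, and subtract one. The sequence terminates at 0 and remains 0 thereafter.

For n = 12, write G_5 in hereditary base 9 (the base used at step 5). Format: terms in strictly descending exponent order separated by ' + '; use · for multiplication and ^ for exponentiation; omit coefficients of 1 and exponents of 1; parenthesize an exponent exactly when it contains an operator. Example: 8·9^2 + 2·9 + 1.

2·9

base 4: 12 = 3·4; at 5: 3·5 = 15; next = 14
base 5: 14 = 2·5 + 4; at 6: 2·6 + 4 = 16; next = 15
base 6: 15 = 2·6 + 3; at 7: 2·7 + 3 = 17; next = 16
base 7: 16 = 2·7 + 2; at 8: 2·8 + 2 = 18; next = 17
base 8: 17 = 2·8 + 1; at 9: 2·9 + 1 = 19; next = 18
base 9: 18 = 2·9; at 10: 2·10 = 20; next = 19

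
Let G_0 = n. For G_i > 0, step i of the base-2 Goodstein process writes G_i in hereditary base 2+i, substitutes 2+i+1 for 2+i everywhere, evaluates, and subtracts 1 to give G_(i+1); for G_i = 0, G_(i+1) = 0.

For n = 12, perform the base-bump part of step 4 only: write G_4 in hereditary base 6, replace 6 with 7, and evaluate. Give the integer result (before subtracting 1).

[0] 12 ≡ 2^(2 + 1) + 2^2 (base 2). Lift 3: 108. −1: 107.
[1] 107 ≡ 3^(3 + 1) + 2·3^2 + 2·3 + 2 (base 3). Lift 4: 1066. −1: 1065.
[2] 1065 ≡ 4^(4 + 1) + 2·4^2 + 2·4 + 1 (base 4). Lift 5: 15686. −1: 15685.
[3] 15685 ≡ 5^(5 + 1) + 2·5^2 + 2·5 (base 5). Lift 6: 280020. −1: 280019.
[4] 280019 ≡ 6^(6 + 1) + 2·6^2 + 6 + 5 (base 6). Lift 7: 5764911. −1: 5764910.

5764911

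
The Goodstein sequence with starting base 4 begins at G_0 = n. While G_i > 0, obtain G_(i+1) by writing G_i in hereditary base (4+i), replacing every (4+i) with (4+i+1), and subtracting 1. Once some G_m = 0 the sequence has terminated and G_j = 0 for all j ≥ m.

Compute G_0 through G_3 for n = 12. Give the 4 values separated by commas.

[0] 12 ≡ 3·4 (base 4). Lift 5: 15. −1: 14.
[1] 14 ≡ 2·5 + 4 (base 5). Lift 6: 16. −1: 15.
[2] 15 ≡ 2·6 + 3 (base 6). Lift 7: 17. −1: 16.

12, 14, 15, 16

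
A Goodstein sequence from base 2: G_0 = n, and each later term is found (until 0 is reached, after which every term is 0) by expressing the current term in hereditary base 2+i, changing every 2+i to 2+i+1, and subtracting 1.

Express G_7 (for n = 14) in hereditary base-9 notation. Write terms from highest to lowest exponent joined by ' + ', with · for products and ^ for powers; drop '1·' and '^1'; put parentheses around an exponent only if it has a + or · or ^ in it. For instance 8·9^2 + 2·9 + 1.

9^(9 + 1) + 5·9^5 + 5·9^4 + 5·9^3 + 5·9^2 + 5·9 + 2

14 —HB2→ 2^(2 + 1) + 2^2 + 2 —bump→ 3^(3 + 1) + 3^3 + 3 = 111 —(−1)→ 110
110 —HB3→ 3^(3 + 1) + 3^3 + 2 —bump→ 4^(4 + 1) + 4^4 + 2 = 1282 —(−1)→ 1281
1281 —HB4→ 4^(4 + 1) + 4^4 + 1 —bump→ 5^(5 + 1) + 5^5 + 1 = 18751 —(−1)→ 18750
18750 —HB5→ 5^(5 + 1) + 5^5 —bump→ 6^(6 + 1) + 6^6 = 326592 —(−1)→ 326591
326591 —HB6→ 6^(6 + 1) + 5·6^5 + 5·6^4 + 5·6^3 + 5·6^2 + 5·6 + 5 —bump→ 7^(7 + 1) + 5·7^5 + 5·7^4 + 5·7^3 + 5·7^2 + 5·7 + 5 = 5862841 —(−1)→ 5862840
5862840 —HB7→ 7^(7 + 1) + 5·7^5 + 5·7^4 + 5·7^3 + 5·7^2 + 5·7 + 4 —bump→ 8^(8 + 1) + 5·8^5 + 5·8^4 + 5·8^3 + 5·8^2 + 5·8 + 4 = 134404972 —(−1)→ 134404971
134404971 —HB8→ 8^(8 + 1) + 5·8^5 + 5·8^4 + 5·8^3 + 5·8^2 + 5·8 + 3 —bump→ 9^(9 + 1) + 5·9^5 + 5·9^4 + 5·9^3 + 5·9^2 + 5·9 + 3 = 3487116549 —(−1)→ 3487116548
3487116548 —HB9→ 9^(9 + 1) + 5·9^5 + 5·9^4 + 5·9^3 + 5·9^2 + 5·9 + 2 —bump→ 10^(10 + 1) + 5·10^5 + 5·10^4 + 5·10^3 + 5·10^2 + 5·10 + 2 = 100000555552 —(−1)→ 100000555551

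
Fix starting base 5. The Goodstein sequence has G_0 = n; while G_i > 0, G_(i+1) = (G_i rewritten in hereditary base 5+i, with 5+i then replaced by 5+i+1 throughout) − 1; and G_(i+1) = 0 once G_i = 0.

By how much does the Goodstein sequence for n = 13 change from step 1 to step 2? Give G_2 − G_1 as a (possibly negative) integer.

G_0=13  [base 5] 2·5 + 3  →[5↦6]→  2·6 + 3 = 15  −1 ⇒ G_1=14
G_1=14  [base 6] 2·6 + 2  →[6↦7]→  2·7 + 2 = 16  −1 ⇒ G_2=15

1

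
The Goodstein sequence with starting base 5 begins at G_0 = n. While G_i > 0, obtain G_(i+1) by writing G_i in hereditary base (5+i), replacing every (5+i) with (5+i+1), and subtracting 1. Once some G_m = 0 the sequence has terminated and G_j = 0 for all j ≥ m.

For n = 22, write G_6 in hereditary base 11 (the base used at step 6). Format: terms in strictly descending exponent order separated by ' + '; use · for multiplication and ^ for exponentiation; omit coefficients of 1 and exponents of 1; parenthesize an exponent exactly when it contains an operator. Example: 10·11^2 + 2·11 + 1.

3·11 + 4

(0) 22|_5 = 4·5 + 2 ↦ 4·6 + 2|_6 = 26 ⇒ 25
(1) 25|_6 = 4·6 + 1 ↦ 4·7 + 1|_7 = 29 ⇒ 28
(2) 28|_7 = 4·7 ↦ 4·8|_8 = 32 ⇒ 31
(3) 31|_8 = 3·8 + 7 ↦ 3·9 + 7|_9 = 34 ⇒ 33
(4) 33|_9 = 3·9 + 6 ↦ 3·10 + 6|_10 = 36 ⇒ 35
(5) 35|_10 = 3·10 + 5 ↦ 3·11 + 5|_11 = 38 ⇒ 37
(6) 37|_11 = 3·11 + 4 ↦ 3·12 + 4|_12 = 40 ⇒ 39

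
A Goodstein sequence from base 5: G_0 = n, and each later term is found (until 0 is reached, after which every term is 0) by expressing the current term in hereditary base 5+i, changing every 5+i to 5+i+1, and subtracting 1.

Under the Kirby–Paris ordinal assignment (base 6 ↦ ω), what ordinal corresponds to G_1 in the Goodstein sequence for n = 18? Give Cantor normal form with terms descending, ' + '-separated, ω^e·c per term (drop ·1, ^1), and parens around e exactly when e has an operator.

ω·3 + 2

base 5: 18 = 3·5 + 3; at 6: 3·6 + 3 = 21; next = 20
base 6: 20 = 3·6 + 2; at 7: 3·7 + 2 = 23; next = 22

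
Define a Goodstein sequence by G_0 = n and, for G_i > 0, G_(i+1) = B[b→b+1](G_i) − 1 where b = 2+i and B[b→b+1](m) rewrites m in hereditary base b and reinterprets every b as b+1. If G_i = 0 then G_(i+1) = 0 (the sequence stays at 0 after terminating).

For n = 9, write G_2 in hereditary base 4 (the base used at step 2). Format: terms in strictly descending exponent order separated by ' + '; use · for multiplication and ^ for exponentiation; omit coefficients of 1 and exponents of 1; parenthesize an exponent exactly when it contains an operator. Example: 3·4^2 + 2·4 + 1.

(0) 9|_2 = 2^(2 + 1) + 1 ↦ 3^(3 + 1) + 1|_3 = 82 ⇒ 81
(1) 81|_3 = 3^(3 + 1) ↦ 4^(4 + 1)|_4 = 1024 ⇒ 1023
(2) 1023|_4 = 3·4^4 + 3·4^3 + 3·4^2 + 3·4 + 3 ↦ 3·5^5 + 3·5^3 + 3·5^2 + 3·5 + 3|_5 = 9843 ⇒ 9842

3·4^4 + 3·4^3 + 3·4^2 + 3·4 + 3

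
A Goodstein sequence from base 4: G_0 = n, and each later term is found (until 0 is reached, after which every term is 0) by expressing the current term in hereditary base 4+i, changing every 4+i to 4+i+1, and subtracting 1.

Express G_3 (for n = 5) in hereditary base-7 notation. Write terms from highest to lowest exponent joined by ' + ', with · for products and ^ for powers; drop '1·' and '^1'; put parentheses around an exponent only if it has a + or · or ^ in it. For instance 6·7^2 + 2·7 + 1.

4

i=0: 5 = 4 + 1 (b=4); 4→5: 5 + 1 = 6; 6−1 = 5
i=1: 5 = 5 (b=5); 5→6: 6 = 6; 6−1 = 5
i=2: 5 = 5 (b=6); 6→7: 5 = 5; 5−1 = 4
i=3: 4 = 4 (b=7); 7→8: 4 = 4; 4−1 = 3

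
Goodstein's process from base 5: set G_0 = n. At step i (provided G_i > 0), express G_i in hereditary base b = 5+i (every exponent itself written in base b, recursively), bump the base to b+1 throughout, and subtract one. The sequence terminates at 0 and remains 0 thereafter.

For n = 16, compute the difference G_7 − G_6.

G_0 = 16. HB_5(16) = 3·5 + 1. Bump = 19. G_1 = 18.
G_1 = 18. HB_6(18) = 3·6. Bump = 21. G_2 = 20.
G_2 = 20. HB_7(20) = 2·7 + 6. Bump = 22. G_3 = 21.
G_3 = 21. HB_8(21) = 2·8 + 5. Bump = 23. G_4 = 22.
G_4 = 22. HB_9(22) = 2·9 + 4. Bump = 24. G_5 = 23.
G_5 = 23. HB_10(23) = 2·10 + 3. Bump = 25. G_6 = 24.
G_6 = 24. HB_11(24) = 2·11 + 2. Bump = 26. G_7 = 25.

1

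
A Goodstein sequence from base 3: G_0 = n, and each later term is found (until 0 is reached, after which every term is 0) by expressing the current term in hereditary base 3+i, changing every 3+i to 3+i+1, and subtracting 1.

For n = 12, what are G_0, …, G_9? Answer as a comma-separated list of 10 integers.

12, 19, 27, 37, 49, 63, 69, 75, 81, 87

[0] 12 ≡ 3^2 + 3 (base 3). Lift 4: 20. −1: 19.
[1] 19 ≡ 4^2 + 3 (base 4). Lift 5: 28. −1: 27.
[2] 27 ≡ 5^2 + 2 (base 5). Lift 6: 38. −1: 37.
[3] 37 ≡ 6^2 + 1 (base 6). Lift 7: 50. −1: 49.
[4] 49 ≡ 7^2 (base 7). Lift 8: 64. −1: 63.
[5] 63 ≡ 7·8 + 7 (base 8). Lift 9: 70. −1: 69.
[6] 69 ≡ 7·9 + 6 (base 9). Lift 10: 76. −1: 75.
[7] 75 ≡ 7·10 + 5 (base 10). Lift 11: 82. −1: 81.
[8] 81 ≡ 7·11 + 4 (base 11). Lift 12: 88. −1: 87.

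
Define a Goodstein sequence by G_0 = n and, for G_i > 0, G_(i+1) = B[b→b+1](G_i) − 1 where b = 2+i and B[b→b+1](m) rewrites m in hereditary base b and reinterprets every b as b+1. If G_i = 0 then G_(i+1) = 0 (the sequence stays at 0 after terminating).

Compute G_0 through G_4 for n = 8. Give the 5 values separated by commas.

G_0 = 8. HB_2(8) = 2^(2 + 1). Bump = 81. G_1 = 80.
G_1 = 80. HB_3(80) = 2·3^3 + 2·3^2 + 2·3 + 2. Bump = 554. G_2 = 553.
G_2 = 553. HB_4(553) = 2·4^4 + 2·4^2 + 2·4 + 1. Bump = 6311. G_3 = 6310.
G_3 = 6310. HB_5(6310) = 2·5^5 + 2·5^2 + 2·5. Bump = 93396. G_4 = 93395.

8, 80, 553, 6310, 93395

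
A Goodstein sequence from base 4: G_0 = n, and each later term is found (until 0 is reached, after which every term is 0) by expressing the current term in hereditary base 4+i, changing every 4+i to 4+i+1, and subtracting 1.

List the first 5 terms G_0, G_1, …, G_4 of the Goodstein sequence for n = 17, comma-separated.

(0) 17|_4 = 4^2 + 1 ↦ 5^2 + 1|_5 = 26 ⇒ 25
(1) 25|_5 = 5^2 ↦ 6^2|_6 = 36 ⇒ 35
(2) 35|_6 = 5·6 + 5 ↦ 5·7 + 5|_7 = 40 ⇒ 39
(3) 39|_7 = 5·7 + 4 ↦ 5·8 + 4|_8 = 44 ⇒ 43

17, 25, 35, 39, 43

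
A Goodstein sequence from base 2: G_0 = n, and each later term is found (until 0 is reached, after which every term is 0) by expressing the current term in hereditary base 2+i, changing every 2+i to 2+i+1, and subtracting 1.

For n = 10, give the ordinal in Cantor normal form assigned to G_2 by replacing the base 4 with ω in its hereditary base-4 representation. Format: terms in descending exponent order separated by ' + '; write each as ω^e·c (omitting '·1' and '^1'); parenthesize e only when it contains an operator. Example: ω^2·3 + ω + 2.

ω^(ω + 1) + 1

G_0=10  [base 2] 2^(2 + 1) + 2  →[2↦3]→  3^(3 + 1) + 3 = 84  −1 ⇒ G_1=83
G_1=83  [base 3] 3^(3 + 1) + 2  →[3↦4]→  4^(4 + 1) + 2 = 1026  −1 ⇒ G_2=1025
G_2=1025  [base 4] 4^(4 + 1) + 1  →[4↦5]→  5^(5 + 1) + 1 = 15626  −1 ⇒ G_3=15625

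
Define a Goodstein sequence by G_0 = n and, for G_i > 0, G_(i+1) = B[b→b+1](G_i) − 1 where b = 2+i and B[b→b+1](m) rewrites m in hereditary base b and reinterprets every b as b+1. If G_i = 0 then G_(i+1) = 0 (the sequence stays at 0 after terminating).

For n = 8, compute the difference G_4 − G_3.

G_0 = 8. HB_2(8) = 2^(2 + 1). Bump = 81. G_1 = 80.
G_1 = 80. HB_3(80) = 2·3^3 + 2·3^2 + 2·3 + 2. Bump = 554. G_2 = 553.
G_2 = 553. HB_4(553) = 2·4^4 + 2·4^2 + 2·4 + 1. Bump = 6311. G_3 = 6310.
G_3 = 6310. HB_5(6310) = 2·5^5 + 2·5^2 + 2·5. Bump = 93396. G_4 = 93395.

87085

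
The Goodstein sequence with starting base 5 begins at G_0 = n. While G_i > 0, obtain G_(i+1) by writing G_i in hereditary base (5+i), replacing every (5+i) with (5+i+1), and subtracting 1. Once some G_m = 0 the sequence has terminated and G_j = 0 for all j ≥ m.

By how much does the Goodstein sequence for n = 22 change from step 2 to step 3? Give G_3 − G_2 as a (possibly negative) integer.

22 —HB5→ 4·5 + 2 —bump→ 4·6 + 2 = 26 —(−1)→ 25
25 —HB6→ 4·6 + 1 —bump→ 4·7 + 1 = 29 —(−1)→ 28
28 —HB7→ 4·7 —bump→ 4·8 = 32 —(−1)→ 31

3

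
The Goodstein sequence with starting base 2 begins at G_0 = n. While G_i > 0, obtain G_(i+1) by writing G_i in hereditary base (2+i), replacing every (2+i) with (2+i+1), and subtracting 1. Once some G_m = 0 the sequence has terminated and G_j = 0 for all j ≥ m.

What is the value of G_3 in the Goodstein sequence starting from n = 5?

467

i=0: 5 = 2^2 + 1 (b=2); 2→3: 3^3 + 1 = 28; 28−1 = 27
i=1: 27 = 3^3 (b=3); 3→4: 4^4 = 256; 256−1 = 255
i=2: 255 = 3·4^3 + 3·4^2 + 3·4 + 3 (b=4); 4→5: 3·5^3 + 3·5^2 + 3·5 + 3 = 468; 468−1 = 467
i=3: 467 = 3·5^3 + 3·5^2 + 3·5 + 2 (b=5); 5→6: 3·6^3 + 3·6^2 + 3·6 + 2 = 776; 776−1 = 775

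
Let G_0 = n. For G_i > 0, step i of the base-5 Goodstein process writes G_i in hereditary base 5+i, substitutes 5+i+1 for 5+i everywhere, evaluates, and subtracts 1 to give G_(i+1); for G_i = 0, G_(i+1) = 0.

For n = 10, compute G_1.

G_0 = 10. HB_5(10) = 2·5. Bump = 12. G_1 = 11.
G_1 = 11. HB_6(11) = 6 + 5. Bump = 12. G_2 = 11.

11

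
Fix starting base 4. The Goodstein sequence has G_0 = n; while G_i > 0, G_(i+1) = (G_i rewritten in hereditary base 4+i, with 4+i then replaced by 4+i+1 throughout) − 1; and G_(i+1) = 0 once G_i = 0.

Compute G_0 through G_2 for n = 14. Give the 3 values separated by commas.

14, 16, 18

G_0 = 14. HB_4(14) = 3·4 + 2. Bump = 17. G_1 = 16.
G_1 = 16. HB_5(16) = 3·5 + 1. Bump = 19. G_2 = 18.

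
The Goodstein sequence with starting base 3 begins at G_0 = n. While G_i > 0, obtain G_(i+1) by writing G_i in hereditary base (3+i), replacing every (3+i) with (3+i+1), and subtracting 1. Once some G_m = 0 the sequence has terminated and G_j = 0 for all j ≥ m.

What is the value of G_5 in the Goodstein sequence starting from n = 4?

1

4 —HB3→ 3 + 1 —bump→ 4 + 1 = 5 —(−1)→ 4
4 —HB4→ 4 —bump→ 5 = 5 —(−1)→ 4
4 —HB5→ 4 —bump→ 4 = 4 —(−1)→ 3
3 —HB6→ 3 —bump→ 3 = 3 —(−1)→ 2
2 —HB7→ 2 —bump→ 2 = 2 —(−1)→ 1
1 —HB8→ 1 —bump→ 1 = 1 —(−1)→ 0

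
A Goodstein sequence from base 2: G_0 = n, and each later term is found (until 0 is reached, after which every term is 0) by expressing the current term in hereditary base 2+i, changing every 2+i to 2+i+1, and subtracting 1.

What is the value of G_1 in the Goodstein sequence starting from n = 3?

base 2: 3 = 2 + 1; at 3: 3 + 1 = 4; next = 3
base 3: 3 = 3; at 4: 4 = 4; next = 3

3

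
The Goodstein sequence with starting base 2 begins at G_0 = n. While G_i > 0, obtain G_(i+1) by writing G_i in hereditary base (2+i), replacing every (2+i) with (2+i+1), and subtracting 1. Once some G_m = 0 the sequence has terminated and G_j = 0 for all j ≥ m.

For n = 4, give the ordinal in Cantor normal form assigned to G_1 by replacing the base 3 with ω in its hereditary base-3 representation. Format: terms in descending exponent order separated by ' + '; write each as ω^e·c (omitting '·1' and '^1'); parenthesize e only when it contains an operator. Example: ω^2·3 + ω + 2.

ω^2·2 + ω·2 + 2

G_0=4  [base 2] 2^2  →[2↦3]→  3^3 = 27  −1 ⇒ G_1=26
G_1=26  [base 3] 2·3^2 + 2·3 + 2  →[3↦4]→  2·4^2 + 2·4 + 2 = 42  −1 ⇒ G_2=41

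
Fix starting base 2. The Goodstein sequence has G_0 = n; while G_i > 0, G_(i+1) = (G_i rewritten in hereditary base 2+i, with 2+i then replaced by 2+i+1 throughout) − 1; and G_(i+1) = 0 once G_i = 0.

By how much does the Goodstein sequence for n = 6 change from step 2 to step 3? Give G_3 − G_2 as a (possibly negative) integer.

2868

G_0=6  [base 2] 2^2 + 2  →[2↦3]→  3^3 + 3 = 30  −1 ⇒ G_1=29
G_1=29  [base 3] 3^3 + 2  →[3↦4]→  4^4 + 2 = 258  −1 ⇒ G_2=257
G_2=257  [base 4] 4^4 + 1  →[4↦5]→  5^5 + 1 = 3126  −1 ⇒ G_3=3125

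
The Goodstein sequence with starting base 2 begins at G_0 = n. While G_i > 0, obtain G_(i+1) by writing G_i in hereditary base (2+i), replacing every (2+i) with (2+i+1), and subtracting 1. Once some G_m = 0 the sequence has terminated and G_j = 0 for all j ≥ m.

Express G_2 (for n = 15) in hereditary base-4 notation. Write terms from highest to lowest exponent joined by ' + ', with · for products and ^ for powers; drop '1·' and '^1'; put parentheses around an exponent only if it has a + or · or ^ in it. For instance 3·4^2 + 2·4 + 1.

[0] 15 ≡ 2^(2 + 1) + 2^2 + 2 + 1 (base 2). Lift 3: 112. −1: 111.
[1] 111 ≡ 3^(3 + 1) + 3^3 + 3 (base 3). Lift 4: 1284. −1: 1283.
[2] 1283 ≡ 4^(4 + 1) + 4^4 + 3 (base 4). Lift 5: 18753. −1: 18752.

4^(4 + 1) + 4^4 + 3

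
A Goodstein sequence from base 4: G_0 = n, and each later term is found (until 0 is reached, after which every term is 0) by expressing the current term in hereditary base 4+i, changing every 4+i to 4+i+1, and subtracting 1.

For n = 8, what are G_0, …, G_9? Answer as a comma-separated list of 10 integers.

G_0=8  [base 4] 2·4  →[4↦5]→  2·5 = 10  −1 ⇒ G_1=9
G_1=9  [base 5] 5 + 4  →[5↦6]→  6 + 4 = 10  −1 ⇒ G_2=9
G_2=9  [base 6] 6 + 3  →[6↦7]→  7 + 3 = 10  −1 ⇒ G_3=9
G_3=9  [base 7] 7 + 2  →[7↦8]→  8 + 2 = 10  −1 ⇒ G_4=9
G_4=9  [base 8] 8 + 1  →[8↦9]→  9 + 1 = 10  −1 ⇒ G_5=9
G_5=9  [base 9] 9  →[9↦10]→  10 = 10  −1 ⇒ G_6=9
G_6=9  [base 10] 9  →[10↦11]→  9 = 9  −1 ⇒ G_7=8
G_7=8  [base 11] 8  →[11↦12]→  8 = 8  −1 ⇒ G_8=7
G_8=7  [base 12] 7  →[12↦13]→  7 = 7  −1 ⇒ G_9=6

8, 9, 9, 9, 9, 9, 9, 8, 7, 6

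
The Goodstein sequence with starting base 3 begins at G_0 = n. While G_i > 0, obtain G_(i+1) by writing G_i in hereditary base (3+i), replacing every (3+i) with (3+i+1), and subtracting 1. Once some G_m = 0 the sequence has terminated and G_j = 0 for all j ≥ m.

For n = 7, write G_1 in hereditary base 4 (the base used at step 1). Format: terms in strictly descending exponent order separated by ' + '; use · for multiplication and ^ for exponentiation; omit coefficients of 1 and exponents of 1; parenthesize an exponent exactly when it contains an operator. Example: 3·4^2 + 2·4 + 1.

step 0: 7 = 2·3 + 1; sub 4 for 3: 2·4 + 1; = 9; G_1 = 9−1 = 8
step 1: 8 = 2·4; sub 5 for 4: 2·5; = 10; G_2 = 10−1 = 9

2·4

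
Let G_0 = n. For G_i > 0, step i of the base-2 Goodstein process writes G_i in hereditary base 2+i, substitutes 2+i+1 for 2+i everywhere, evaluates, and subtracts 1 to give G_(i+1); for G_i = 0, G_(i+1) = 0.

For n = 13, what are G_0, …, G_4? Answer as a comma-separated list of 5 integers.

13, 108, 1279, 16092, 280711

G_0 = 13. HB_2(13) = 2^(2 + 1) + 2^2 + 1. Bump = 109. G_1 = 108.
G_1 = 108. HB_3(108) = 3^(3 + 1) + 3^3. Bump = 1280. G_2 = 1279.
G_2 = 1279. HB_4(1279) = 4^(4 + 1) + 3·4^3 + 3·4^2 + 3·4 + 3. Bump = 16093. G_3 = 16092.
G_3 = 16092. HB_5(16092) = 5^(5 + 1) + 3·5^3 + 3·5^2 + 3·5 + 2. Bump = 280712. G_4 = 280711.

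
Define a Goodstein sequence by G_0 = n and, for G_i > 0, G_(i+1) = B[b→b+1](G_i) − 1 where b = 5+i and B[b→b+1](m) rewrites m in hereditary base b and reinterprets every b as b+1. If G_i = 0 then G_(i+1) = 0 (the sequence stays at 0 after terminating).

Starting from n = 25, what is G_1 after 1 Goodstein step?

35

base 5: 25 = 5^2; at 6: 6^2 = 36; next = 35
base 6: 35 = 5·6 + 5; at 7: 5·7 + 5 = 40; next = 39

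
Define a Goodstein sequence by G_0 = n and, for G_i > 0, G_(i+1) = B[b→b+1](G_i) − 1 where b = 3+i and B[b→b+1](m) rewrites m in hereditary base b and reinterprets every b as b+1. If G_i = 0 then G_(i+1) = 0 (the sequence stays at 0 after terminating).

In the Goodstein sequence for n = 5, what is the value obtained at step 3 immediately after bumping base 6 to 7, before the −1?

5 —HB3→ 3 + 2 —bump→ 4 + 2 = 6 —(−1)→ 5
5 —HB4→ 4 + 1 —bump→ 5 + 1 = 6 —(−1)→ 5
5 —HB5→ 5 —bump→ 6 = 6 —(−1)→ 5
5 —HB6→ 5 —bump→ 5 = 5 —(−1)→ 4

5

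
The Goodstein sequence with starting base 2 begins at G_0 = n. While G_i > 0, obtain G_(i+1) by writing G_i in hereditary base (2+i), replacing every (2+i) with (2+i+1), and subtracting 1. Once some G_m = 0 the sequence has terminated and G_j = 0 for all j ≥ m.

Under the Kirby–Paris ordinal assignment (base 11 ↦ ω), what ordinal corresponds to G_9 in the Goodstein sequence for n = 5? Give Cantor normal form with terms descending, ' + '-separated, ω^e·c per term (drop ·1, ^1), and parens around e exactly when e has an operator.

ω^3·3 + ω^2·3 + ω·2 + 4

G_0=5  [base 2] 2^2 + 1  →[2↦3]→  3^3 + 1 = 28  −1 ⇒ G_1=27
G_1=27  [base 3] 3^3  →[3↦4]→  4^4 = 256  −1 ⇒ G_2=255
G_2=255  [base 4] 3·4^3 + 3·4^2 + 3·4 + 3  →[4↦5]→  3·5^3 + 3·5^2 + 3·5 + 3 = 468  −1 ⇒ G_3=467
G_3=467  [base 5] 3·5^3 + 3·5^2 + 3·5 + 2  →[5↦6]→  3·6^3 + 3·6^2 + 3·6 + 2 = 776  −1 ⇒ G_4=775
G_4=775  [base 6] 3·6^3 + 3·6^2 + 3·6 + 1  →[6↦7]→  3·7^3 + 3·7^2 + 3·7 + 1 = 1198  −1 ⇒ G_5=1197
G_5=1197  [base 7] 3·7^3 + 3·7^2 + 3·7  →[7↦8]→  3·8^3 + 3·8^2 + 3·8 = 1752  −1 ⇒ G_6=1751
G_6=1751  [base 8] 3·8^3 + 3·8^2 + 2·8 + 7  →[8↦9]→  3·9^3 + 3·9^2 + 2·9 + 7 = 2455  −1 ⇒ G_7=2454
G_7=2454  [base 9] 3·9^3 + 3·9^2 + 2·9 + 6  →[9↦10]→  3·10^3 + 3·10^2 + 2·10 + 6 = 3326  −1 ⇒ G_8=3325
G_8=3325  [base 10] 3·10^3 + 3·10^2 + 2·10 + 5  →[10↦11]→  3·11^3 + 3·11^2 + 2·11 + 5 = 4383  −1 ⇒ G_9=4382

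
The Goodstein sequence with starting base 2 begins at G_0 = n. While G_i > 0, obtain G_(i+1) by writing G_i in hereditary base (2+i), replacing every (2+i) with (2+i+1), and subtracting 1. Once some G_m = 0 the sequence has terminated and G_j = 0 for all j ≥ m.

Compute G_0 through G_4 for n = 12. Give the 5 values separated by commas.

G_0=12  [base 2] 2^(2 + 1) + 2^2  →[2↦3]→  3^(3 + 1) + 3^3 = 108  −1 ⇒ G_1=107
G_1=107  [base 3] 3^(3 + 1) + 2·3^2 + 2·3 + 2  →[3↦4]→  4^(4 + 1) + 2·4^2 + 2·4 + 2 = 1066  −1 ⇒ G_2=1065
G_2=1065  [base 4] 4^(4 + 1) + 2·4^2 + 2·4 + 1  →[4↦5]→  5^(5 + 1) + 2·5^2 + 2·5 + 1 = 15686  −1 ⇒ G_3=15685
G_3=15685  [base 5] 5^(5 + 1) + 2·5^2 + 2·5  →[5↦6]→  6^(6 + 1) + 2·6^2 + 2·6 = 280020  −1 ⇒ G_4=280019

12, 107, 1065, 15685, 280019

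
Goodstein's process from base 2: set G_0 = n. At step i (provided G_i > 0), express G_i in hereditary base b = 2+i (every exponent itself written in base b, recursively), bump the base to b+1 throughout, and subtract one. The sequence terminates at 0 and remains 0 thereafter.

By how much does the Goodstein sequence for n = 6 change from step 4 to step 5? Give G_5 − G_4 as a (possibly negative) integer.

51384

step 0: 6 = 2^2 + 2; sub 3 for 2: 3^3 + 3; = 30; G_1 = 30−1 = 29
step 1: 29 = 3^3 + 2; sub 4 for 3: 4^4 + 2; = 258; G_2 = 258−1 = 257
step 2: 257 = 4^4 + 1; sub 5 for 4: 5^5 + 1; = 3126; G_3 = 3126−1 = 3125
step 3: 3125 = 5^5; sub 6 for 5: 6^6; = 46656; G_4 = 46656−1 = 46655
step 4: 46655 = 5·6^5 + 5·6^4 + 5·6^3 + 5·6^2 + 5·6 + 5; sub 7 for 6: 5·7^5 + 5·7^4 + 5·7^3 + 5·7^2 + 5·7 + 5; = 98040; G_5 = 98040−1 = 98039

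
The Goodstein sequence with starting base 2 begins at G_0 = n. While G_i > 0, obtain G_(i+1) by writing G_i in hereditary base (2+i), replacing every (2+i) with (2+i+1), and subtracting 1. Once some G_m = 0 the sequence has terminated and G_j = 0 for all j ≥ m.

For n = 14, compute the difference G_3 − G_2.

(0) 14|_2 = 2^(2 + 1) + 2^2 + 2 ↦ 3^(3 + 1) + 3^3 + 3|_3 = 111 ⇒ 110
(1) 110|_3 = 3^(3 + 1) + 3^3 + 2 ↦ 4^(4 + 1) + 4^4 + 2|_4 = 1282 ⇒ 1281
(2) 1281|_4 = 4^(4 + 1) + 4^4 + 1 ↦ 5^(5 + 1) + 5^5 + 1|_5 = 18751 ⇒ 18750

17469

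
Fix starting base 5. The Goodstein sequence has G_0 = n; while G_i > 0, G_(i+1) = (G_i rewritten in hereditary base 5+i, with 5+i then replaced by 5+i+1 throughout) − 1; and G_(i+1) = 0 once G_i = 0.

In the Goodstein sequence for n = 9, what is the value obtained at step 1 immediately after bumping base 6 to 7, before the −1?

10

base 5: 9 = 5 + 4; at 6: 6 + 4 = 10; next = 9
base 6: 9 = 6 + 3; at 7: 7 + 3 = 10; next = 9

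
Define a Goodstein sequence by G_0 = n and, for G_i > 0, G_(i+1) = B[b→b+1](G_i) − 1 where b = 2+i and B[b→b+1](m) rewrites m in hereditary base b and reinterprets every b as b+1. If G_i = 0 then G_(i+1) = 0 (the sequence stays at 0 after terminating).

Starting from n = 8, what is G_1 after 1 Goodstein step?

80

G_0=8  [base 2] 2^(2 + 1)  →[2↦3]→  3^(3 + 1) = 81  −1 ⇒ G_1=80
G_1=80  [base 3] 2·3^3 + 2·3^2 + 2·3 + 2  →[3↦4]→  2·4^4 + 2·4^2 + 2·4 + 2 = 554  −1 ⇒ G_2=553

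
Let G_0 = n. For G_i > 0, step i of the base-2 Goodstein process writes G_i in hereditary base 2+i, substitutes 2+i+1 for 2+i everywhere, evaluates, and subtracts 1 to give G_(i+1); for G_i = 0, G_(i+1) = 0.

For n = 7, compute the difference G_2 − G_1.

i=0: 7 = 2^2 + 2 + 1 (b=2); 2→3: 3^3 + 3 + 1 = 31; 31−1 = 30
i=1: 30 = 3^3 + 3 (b=3); 3→4: 4^4 + 4 = 260; 260−1 = 259

229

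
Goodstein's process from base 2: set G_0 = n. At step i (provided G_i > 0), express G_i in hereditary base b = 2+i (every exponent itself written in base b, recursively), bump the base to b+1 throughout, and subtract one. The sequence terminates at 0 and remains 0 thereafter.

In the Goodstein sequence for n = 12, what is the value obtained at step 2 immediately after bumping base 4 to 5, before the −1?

15686

G_0 = 12. HB_2(12) = 2^(2 + 1) + 2^2. Bump = 108. G_1 = 107.
G_1 = 107. HB_3(107) = 3^(3 + 1) + 2·3^2 + 2·3 + 2. Bump = 1066. G_2 = 1065.
G_2 = 1065. HB_4(1065) = 4^(4 + 1) + 2·4^2 + 2·4 + 1. Bump = 15686. G_3 = 15685.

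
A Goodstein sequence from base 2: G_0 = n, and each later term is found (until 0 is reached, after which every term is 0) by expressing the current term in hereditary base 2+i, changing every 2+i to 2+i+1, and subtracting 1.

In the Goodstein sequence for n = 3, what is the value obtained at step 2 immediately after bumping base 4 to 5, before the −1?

3

G_0 = 3. HB_2(3) = 2 + 1. Bump = 4. G_1 = 3.
G_1 = 3. HB_3(3) = 3. Bump = 4. G_2 = 3.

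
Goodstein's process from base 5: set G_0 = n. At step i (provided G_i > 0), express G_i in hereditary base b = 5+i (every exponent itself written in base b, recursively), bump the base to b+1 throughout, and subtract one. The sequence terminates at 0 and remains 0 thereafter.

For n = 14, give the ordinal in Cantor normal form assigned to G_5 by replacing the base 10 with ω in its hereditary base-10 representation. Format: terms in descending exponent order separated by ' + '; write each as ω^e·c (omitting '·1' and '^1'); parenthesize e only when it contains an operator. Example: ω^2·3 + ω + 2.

ω + 9

(0) 14|_5 = 2·5 + 4 ↦ 2·6 + 4|_6 = 16 ⇒ 15
(1) 15|_6 = 2·6 + 3 ↦ 2·7 + 3|_7 = 17 ⇒ 16
(2) 16|_7 = 2·7 + 2 ↦ 2·8 + 2|_8 = 18 ⇒ 17
(3) 17|_8 = 2·8 + 1 ↦ 2·9 + 1|_9 = 19 ⇒ 18
(4) 18|_9 = 2·9 ↦ 2·10|_10 = 20 ⇒ 19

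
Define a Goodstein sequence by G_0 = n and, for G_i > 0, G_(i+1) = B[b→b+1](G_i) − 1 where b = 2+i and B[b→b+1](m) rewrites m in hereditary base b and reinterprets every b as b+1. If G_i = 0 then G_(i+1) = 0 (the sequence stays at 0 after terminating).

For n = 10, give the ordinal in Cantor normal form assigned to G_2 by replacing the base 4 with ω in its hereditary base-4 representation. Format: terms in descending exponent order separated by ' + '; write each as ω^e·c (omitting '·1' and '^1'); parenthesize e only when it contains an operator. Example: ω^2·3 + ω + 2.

10 —HB2→ 2^(2 + 1) + 2 —bump→ 3^(3 + 1) + 3 = 84 —(−1)→ 83
83 —HB3→ 3^(3 + 1) + 2 —bump→ 4^(4 + 1) + 2 = 1026 —(−1)→ 1025
1025 —HB4→ 4^(4 + 1) + 1 —bump→ 5^(5 + 1) + 1 = 15626 —(−1)→ 15625

ω^(ω + 1) + 1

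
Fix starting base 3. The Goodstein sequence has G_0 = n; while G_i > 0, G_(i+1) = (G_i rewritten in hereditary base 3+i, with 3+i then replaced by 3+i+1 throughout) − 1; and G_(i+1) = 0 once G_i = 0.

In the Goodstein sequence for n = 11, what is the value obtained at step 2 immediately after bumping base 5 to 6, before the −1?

36

[0] 11 ≡ 3^2 + 2 (base 3). Lift 4: 18. −1: 17.
[1] 17 ≡ 4^2 + 1 (base 4). Lift 5: 26. −1: 25.
[2] 25 ≡ 5^2 (base 5). Lift 6: 36. −1: 35.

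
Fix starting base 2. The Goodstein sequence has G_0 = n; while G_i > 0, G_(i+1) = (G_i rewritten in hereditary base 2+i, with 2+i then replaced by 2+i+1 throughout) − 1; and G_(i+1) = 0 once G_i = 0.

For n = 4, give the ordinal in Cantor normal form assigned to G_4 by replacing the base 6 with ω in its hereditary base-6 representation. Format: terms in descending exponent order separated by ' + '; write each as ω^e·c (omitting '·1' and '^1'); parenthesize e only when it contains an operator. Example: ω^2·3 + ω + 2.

ω^2·2 + ω + 5

step 0: 4 = 2^2; sub 3 for 2: 3^3; = 27; G_1 = 27−1 = 26
step 1: 26 = 2·3^2 + 2·3 + 2; sub 4 for 3: 2·4^2 + 2·4 + 2; = 42; G_2 = 42−1 = 41
step 2: 41 = 2·4^2 + 2·4 + 1; sub 5 for 4: 2·5^2 + 2·5 + 1; = 61; G_3 = 61−1 = 60
step 3: 60 = 2·5^2 + 2·5; sub 6 for 5: 2·6^2 + 2·6; = 84; G_4 = 84−1 = 83
step 4: 83 = 2·6^2 + 6 + 5; sub 7 for 6: 2·7^2 + 7 + 5; = 110; G_5 = 110−1 = 109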